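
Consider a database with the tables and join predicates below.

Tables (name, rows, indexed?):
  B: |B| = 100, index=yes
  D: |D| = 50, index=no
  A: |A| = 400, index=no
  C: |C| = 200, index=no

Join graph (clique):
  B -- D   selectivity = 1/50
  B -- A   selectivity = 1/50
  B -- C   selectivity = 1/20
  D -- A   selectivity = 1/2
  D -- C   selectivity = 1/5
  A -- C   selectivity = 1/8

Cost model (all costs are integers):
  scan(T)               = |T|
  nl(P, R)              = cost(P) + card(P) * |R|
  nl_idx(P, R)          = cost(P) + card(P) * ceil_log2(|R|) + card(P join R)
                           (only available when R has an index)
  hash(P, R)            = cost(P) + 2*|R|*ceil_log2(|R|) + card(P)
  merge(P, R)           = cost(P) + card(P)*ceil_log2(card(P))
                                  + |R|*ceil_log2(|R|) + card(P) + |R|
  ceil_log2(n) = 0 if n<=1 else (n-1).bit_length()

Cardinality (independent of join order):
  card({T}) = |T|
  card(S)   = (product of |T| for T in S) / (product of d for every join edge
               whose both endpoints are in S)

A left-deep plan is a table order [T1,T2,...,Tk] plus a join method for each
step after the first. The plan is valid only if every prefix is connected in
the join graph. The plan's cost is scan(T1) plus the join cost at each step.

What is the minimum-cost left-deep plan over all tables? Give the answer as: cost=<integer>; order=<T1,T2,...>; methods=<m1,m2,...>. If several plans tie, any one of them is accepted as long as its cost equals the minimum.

Selinger DP (subsets sized 1..n):
  {B}: scan cost=100, card=100
  {D}: scan cost=50, card=50
  {A}: scan cost=400, card=400
  {C}: scan cost=200, card=200
  {BD}: card=100; try (B,nl_idx)→500, (D,hash)→800, (B,merge)→1200, (D,merge)→1250, (B,hash)→1500, (B,nl)→5050 …(+1); best=500 via (B,nl_idx)
  {AB}: card=800; try (B,hash)→2200, (B,nl_idx)→4000, (A,merge)→4900, (B,merge)→5200, (A,hash)→7400, (A,nl)→40100 …(+1); best=2200 via (B,hash)
  {BC}: card=1000; try (B,hash)→1800, (B,nl_idx)→2600, (C,merge)→2700, (B,merge)→2800, (C,hash)→3400, (C,nl)→20100 …(+1); best=1800 via (B,hash)
  {AD}: card=10000; try (D,hash)→1400, (A,merge)→4400, (D,merge)→4750, (A,hash)→7300, (A,nl)→20050, (D,nl)→20400; best=1400 via (D,hash)
  {CD}: card=2000; try (D,hash)→1000, (C,merge)→2200, (D,merge)→2350, (C,hash)→3300, (C,nl)→10050, (D,nl)→10200; best=1000 via (D,hash)
  {AC}: card=10000; try (C,hash)→4000, (A,merge)→6000, (C,merge)→6200, (A,hash)→7600, (A,nl)→80200, (C,nl)→80400; best=4000 via (C,hash)
  {ABD}: card=400; try (D,hash)→3600, (A,merge)→5300, (A,hash)→7800, (D,merge)→11350, (B,hash)→12800, (A,nl)→40500 …(+4); best=3600 via (D,hash)
  {BCD}: card=200; try (C,merge)→3100, (D,hash)→3400, (C,hash)→3800, (B,hash)→4400, (D,merge)→13150, (B,nl_idx)→15200 …(+4); best=3100 via (C,merge)
  {ABC}: card=1000; try (C,hash)→6200, (A,hash)→10000, (C,merge)→12800, (B,hash)→15400, (A,merge)→16800, (B,nl_idx)→75000 …(+4); best=6200 via (C,hash)
  {ACD}: card=50000; try (A,hash)→10200, (D,hash)→14600, (C,hash)→14600, (A,merge)→29000, (C,merge)→153200, (D,merge)→154350 …(+3); best=10200 via (A,hash)
  {ABCD}: card=100; try (C,hash)→7200, (D,hash)→7800, (A,merge)→8900, (C,merge)→9400, (A,hash)→10500, (D,merge)→17550 …(+7); best=7200 via (C,hash)

cost=7200; order=A,B,D,C; methods=hash,hash,hash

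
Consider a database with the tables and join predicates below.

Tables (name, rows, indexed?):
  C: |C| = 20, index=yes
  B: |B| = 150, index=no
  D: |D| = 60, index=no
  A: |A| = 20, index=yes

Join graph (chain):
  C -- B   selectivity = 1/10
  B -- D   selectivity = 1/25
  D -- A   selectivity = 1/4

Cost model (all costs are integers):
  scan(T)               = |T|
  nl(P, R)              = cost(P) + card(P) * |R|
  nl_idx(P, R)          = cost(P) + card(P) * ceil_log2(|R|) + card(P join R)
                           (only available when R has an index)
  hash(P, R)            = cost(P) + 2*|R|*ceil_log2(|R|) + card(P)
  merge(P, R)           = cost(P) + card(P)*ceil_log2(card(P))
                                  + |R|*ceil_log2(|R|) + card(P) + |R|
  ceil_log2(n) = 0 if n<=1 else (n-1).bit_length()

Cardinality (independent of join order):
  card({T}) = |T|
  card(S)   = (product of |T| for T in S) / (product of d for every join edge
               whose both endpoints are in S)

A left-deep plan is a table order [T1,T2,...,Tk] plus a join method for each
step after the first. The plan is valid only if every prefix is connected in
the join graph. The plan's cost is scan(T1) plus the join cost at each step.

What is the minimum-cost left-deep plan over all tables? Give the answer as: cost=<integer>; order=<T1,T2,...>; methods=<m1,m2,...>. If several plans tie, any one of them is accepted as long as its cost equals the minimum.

Selinger DP (subsets sized 1..n):
  {C}: scan cost=20, card=20
  {B}: scan cost=150, card=150
  {D}: scan cost=60, card=60
  {A}: scan cost=20, card=20
  {BC}: card=300; try (C,hash)→500, (C,nl_idx)→1200, (B,merge)→1490, (C,merge)→1620, (B,hash)→2440, (B,nl)→3020 …(+1); best=500 via (C,hash)
  {BD}: card=360; try (D,hash)→1020, (B,merge)→1830, (D,merge)→1920, (B,hash)→2520, (B,nl)→9060, (D,nl)→9150; best=1020 via (D,hash)
  {AD}: card=300; try (A,hash)→320, (D,merge)→560, (A,merge)→600, (A,nl_idx)→660, (D,hash)→760, (D,nl)→1220 …(+1); best=320 via (A,hash)
  {BCD}: card=720; try (D,hash)→1520, (C,hash)→1580, (C,nl_idx)→3540, (D,merge)→3920, (C,merge)→4740, (C,nl)→8220 …(+1); best=1520 via (D,hash)
  {ABD}: card=1800; try (A,hash)→1580, (B,hash)→3020, (A,nl_idx)→4620, (B,merge)→4670, (A,merge)→4740, (A,nl)→8220 …(+1); best=1580 via (A,hash)
  {ABCD}: card=3600; try (A,hash)→2440, (C,hash)→3580, (A,nl_idx)→8720, (A,merge)→9560, (C,nl_idx)→14180, (A,nl)→15920 …(+2); best=2440 via (A,hash)

cost=2440; order=B,C,D,A; methods=hash,hash,hash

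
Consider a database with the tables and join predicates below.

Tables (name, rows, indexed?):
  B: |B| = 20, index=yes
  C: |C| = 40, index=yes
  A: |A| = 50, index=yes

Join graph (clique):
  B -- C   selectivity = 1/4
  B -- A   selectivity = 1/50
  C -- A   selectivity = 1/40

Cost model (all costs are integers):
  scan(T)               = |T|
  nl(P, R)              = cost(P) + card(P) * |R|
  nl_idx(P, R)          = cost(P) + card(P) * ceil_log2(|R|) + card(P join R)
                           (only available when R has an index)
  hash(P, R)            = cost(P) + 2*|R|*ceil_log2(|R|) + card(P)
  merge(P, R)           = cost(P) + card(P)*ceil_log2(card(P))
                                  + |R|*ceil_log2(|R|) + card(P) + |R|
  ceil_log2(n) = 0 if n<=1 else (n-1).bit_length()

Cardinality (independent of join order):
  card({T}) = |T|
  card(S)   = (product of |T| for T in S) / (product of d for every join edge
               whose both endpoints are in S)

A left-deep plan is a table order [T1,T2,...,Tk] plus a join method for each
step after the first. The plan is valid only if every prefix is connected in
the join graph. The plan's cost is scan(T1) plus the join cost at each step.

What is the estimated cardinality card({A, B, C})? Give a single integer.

Tables in S: A(50), B(20), C(40)
Edges inside S: B-C(d=4), B-A(d=50), C-A(d=40)
numerator = 50 * 20 * 40 = 40000
denominator = 4 * 50 * 40 = 8000
card(S) = 40000 / 8000 = 5

5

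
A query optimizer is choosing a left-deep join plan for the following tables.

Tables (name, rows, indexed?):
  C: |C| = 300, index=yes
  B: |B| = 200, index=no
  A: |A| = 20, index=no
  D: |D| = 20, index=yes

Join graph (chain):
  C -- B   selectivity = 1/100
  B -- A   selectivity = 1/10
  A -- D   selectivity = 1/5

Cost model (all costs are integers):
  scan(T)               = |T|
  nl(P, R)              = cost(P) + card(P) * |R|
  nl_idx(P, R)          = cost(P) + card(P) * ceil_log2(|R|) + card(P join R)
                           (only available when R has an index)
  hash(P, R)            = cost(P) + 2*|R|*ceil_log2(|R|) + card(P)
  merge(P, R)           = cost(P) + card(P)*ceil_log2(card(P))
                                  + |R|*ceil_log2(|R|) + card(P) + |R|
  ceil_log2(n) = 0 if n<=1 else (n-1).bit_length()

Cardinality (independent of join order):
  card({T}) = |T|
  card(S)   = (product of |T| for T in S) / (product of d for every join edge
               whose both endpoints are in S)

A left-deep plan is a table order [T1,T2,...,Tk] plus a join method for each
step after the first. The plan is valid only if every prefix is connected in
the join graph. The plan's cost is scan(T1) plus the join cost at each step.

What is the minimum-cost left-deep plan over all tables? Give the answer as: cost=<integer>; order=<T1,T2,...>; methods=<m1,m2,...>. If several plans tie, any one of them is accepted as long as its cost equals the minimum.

Selinger DP (subsets sized 1..n):
  {C}: scan cost=300, card=300
  {B}: scan cost=200, card=200
  {A}: scan cost=20, card=20
  {D}: scan cost=20, card=20
  {BC}: card=600; try (C,nl_idx)→2600, (B,hash)→3800, (C,merge)→5000, (B,merge)→5100, (C,hash)→5800, (C,nl)→60200 …(+1); best=2600 via (C,nl_idx)
  {AB}: card=400; try (A,hash)→600, (B,merge)→1940, (A,merge)→2120, (B,hash)→3240, (B,nl)→4020, (A,nl)→4200; best=600 via (A,hash)
  {AD}: card=80; try (D,nl_idx)→200, (D,hash)→240, (A,hash)→240, (D,merge)→260, (A,merge)→260, (D,nl)→420 …(+1); best=200 via (D,nl_idx)
  {ABC}: card=1200; try (A,hash)→3400, (C,nl_idx)→5400, (C,hash)→6400, (C,merge)→7600, (A,merge)→9320, (A,nl)→14600 …(+1); best=3400 via (A,hash)
  {ABD}: card=1600; try (D,hash)→1200, (B,merge)→2640, (B,hash)→3480, (D,nl_idx)→4200, (D,merge)→4720, (D,nl)→8600 …(+1); best=1200 via (D,hash)
  {ABCD}: card=4800; try (D,hash)→4800, (C,hash)→8200, (D,nl_idx)→14200, (D,merge)→17920, (C,nl_idx)→20400, (C,merge)→23400 …(+2); best=4800 via (D,hash)

cost=4800; order=B,C,A,D; methods=nl_idx,hash,hash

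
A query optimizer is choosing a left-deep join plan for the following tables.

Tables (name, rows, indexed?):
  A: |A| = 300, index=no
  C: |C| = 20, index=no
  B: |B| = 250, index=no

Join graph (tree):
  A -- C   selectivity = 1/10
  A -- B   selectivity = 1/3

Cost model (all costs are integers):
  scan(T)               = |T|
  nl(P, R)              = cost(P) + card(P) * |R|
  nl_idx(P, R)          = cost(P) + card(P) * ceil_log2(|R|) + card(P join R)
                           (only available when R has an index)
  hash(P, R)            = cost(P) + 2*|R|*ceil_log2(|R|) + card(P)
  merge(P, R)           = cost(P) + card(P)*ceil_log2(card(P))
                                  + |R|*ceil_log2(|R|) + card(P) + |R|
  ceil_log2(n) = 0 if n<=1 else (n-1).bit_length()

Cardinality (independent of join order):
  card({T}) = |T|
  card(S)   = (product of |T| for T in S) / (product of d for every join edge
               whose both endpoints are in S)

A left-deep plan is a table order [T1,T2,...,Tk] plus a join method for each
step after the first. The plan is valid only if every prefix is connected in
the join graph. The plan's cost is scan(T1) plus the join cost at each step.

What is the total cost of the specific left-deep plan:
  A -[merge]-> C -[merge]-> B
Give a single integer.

step 1: scan A: cost=300, card=300
step 2: join C via merge
    card(P join C) = 300*20/(10) = 600
    cost = 300 + 300*9 + 20*5 + 300 + 20 = 3420
step 3: join B via merge
    card(P join B) = 600*250/(3) = 50000
    cost = 3420 + 600*10 + 250*8 + 600 + 250 = 12270

12270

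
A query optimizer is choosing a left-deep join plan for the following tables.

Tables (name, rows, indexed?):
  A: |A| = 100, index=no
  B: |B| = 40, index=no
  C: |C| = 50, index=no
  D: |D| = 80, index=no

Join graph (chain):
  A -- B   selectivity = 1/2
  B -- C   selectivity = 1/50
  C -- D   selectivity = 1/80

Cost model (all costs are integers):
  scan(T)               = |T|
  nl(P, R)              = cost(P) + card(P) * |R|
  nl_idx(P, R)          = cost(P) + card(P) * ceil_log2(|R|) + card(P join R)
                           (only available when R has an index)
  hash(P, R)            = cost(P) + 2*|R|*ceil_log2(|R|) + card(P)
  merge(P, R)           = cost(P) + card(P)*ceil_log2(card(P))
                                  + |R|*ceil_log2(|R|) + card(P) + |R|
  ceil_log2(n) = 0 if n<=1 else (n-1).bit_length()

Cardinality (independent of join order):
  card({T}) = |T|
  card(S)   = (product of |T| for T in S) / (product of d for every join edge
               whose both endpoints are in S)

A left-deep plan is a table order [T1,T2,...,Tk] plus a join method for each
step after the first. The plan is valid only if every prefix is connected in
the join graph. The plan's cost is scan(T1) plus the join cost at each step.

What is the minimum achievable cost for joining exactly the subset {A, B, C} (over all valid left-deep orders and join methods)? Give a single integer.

Selinger DP over subsets of {A,B,C}:
  {A}: scan cost=100, card=100
  {B}: scan cost=40, card=40
  {C}: scan cost=50, card=50
  {AB}: card=2000; try (B,hash)→680, (A,merge)→1120, (B,merge)→1180, (A,hash)→1480, (A,nl)→4040, (B,nl)→4100; best=680 via (B,hash)
  {BC}: card=40; try (B,hash)→580, (C,merge)→670, (C,hash)→680, (B,merge)→680, (C,nl)→2040, (B,nl)→2050; best=580 via (B,hash)
  {ABC}: card=2000; try (A,merge)→1660, (A,hash)→2020, (C,hash)→3280, (A,nl)→4580, (C,merge)→25030, (C,nl)→100680; best=1660 via (A,merge)

1660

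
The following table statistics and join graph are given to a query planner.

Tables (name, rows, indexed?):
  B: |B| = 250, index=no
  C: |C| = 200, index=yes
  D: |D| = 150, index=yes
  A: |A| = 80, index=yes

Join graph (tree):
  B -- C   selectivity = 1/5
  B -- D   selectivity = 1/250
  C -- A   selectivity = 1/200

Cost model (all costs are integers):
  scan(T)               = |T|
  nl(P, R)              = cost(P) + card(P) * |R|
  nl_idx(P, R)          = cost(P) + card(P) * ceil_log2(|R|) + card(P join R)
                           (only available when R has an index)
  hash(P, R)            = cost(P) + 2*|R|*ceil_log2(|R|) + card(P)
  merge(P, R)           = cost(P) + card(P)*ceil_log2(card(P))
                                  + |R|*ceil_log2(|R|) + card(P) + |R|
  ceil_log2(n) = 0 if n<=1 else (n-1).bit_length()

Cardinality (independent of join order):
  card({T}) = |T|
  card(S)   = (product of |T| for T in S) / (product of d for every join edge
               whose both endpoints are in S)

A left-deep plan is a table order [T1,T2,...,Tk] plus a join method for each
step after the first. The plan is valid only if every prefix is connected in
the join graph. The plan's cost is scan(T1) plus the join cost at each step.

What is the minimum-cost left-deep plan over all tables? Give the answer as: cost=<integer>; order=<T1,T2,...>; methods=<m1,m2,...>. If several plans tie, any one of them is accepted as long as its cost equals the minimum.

cost=10090; order=A,C,B,D; methods=nl_idx,merge,hash

Selinger DP (subsets sized 1..n):
  {B}: scan cost=250, card=250
  {C}: scan cost=200, card=200
  {D}: scan cost=150, card=150
  {A}: scan cost=80, card=80
  {BC}: card=10000; try (C,hash)→3700, (B,merge)→4250, (C,merge)→4300, (B,hash)→4400, (C,nl_idx)→12250, (B,nl)→50200 …(+1); best=3700 via (C,hash)
  {BD}: card=150; try (D,nl_idx)→2400, (D,hash)→2900, (B,merge)→3750, (D,merge)→3850, (B,hash)→4300, (B,nl)→37650 …(+1); best=2400 via (D,nl_idx)
  {AC}: card=80; try (C,nl_idx)→800, (A,hash)→1520, (A,nl_idx)→1680, (C,merge)→2520, (A,merge)→2640, (C,hash)→3360 …(+2); best=800 via (C,nl_idx)
  {BCD}: card=6000; try (C,merge)→5550, (C,hash)→5750, (C,nl_idx)→9600, (D,hash)→16100, (C,nl)→32400, (D,nl_idx)→89700 …(+2); best=5550 via (C,merge)
  {ABC}: card=4000; try (B,merge)→3690, (B,hash)→4880, (A,hash)→14820, (B,nl)→20800, (A,nl_idx)→77700, (A,merge)→154340 …(+1); best=3690 via (B,merge)
  {ABCD}: card=2400; try (D,hash)→10090, (A,hash)→12670, (D,nl_idx)→38090, (A,nl_idx)→49950, (D,merge)→57040, (A,merge)→90190 …(+2); best=10090 via (D,hash)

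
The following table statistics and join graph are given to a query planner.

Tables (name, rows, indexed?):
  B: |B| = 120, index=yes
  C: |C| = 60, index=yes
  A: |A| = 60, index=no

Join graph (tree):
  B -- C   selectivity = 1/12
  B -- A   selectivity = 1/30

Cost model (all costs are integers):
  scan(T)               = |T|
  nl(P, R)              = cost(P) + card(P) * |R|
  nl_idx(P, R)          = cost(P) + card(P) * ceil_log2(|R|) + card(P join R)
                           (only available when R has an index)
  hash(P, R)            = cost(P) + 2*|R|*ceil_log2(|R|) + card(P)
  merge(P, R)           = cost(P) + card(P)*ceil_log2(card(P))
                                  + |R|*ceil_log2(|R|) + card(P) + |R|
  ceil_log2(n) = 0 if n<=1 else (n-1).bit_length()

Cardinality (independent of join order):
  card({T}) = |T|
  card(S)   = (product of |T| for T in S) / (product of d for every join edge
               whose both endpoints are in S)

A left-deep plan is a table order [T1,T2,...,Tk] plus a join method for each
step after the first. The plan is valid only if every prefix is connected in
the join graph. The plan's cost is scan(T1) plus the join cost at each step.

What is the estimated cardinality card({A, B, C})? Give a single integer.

Tables in S: A(60), B(120), C(60)
Edges inside S: B-C(d=12), B-A(d=30)
numerator = 60 * 120 * 60 = 432000
denominator = 12 * 30 = 360
card(S) = 432000 / 360 = 1200

1200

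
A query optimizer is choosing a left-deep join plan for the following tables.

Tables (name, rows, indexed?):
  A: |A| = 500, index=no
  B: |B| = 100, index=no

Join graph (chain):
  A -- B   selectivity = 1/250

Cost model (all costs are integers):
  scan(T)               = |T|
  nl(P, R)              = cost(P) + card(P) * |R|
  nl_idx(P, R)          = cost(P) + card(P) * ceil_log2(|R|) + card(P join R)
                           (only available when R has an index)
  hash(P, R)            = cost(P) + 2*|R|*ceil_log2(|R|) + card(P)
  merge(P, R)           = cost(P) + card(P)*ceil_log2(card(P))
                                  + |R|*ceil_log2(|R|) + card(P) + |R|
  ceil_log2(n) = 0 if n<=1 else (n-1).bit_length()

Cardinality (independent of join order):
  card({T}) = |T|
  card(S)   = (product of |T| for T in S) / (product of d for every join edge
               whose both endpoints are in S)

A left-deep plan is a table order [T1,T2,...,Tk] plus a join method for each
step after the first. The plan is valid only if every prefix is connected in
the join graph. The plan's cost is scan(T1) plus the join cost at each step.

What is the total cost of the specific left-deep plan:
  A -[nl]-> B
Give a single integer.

step 1: scan A: cost=500, card=500
step 2: join B via nl
    card(P join B) = 500*100/(250) = 200
    cost = 500 + 500*100 = 50500

50500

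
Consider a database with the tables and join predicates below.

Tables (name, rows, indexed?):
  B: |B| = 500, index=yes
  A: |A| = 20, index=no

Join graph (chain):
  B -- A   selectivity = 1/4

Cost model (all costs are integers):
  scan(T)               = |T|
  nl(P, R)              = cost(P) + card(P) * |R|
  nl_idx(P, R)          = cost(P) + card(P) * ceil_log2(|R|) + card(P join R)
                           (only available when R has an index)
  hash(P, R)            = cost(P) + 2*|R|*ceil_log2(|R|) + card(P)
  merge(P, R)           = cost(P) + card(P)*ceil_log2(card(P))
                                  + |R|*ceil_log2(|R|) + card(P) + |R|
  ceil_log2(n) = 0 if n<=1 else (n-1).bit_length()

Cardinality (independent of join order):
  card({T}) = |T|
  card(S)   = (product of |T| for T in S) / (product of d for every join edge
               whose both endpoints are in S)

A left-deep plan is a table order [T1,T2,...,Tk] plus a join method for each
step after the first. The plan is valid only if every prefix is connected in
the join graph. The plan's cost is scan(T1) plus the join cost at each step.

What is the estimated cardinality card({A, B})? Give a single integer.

2500

Tables in S: A(20), B(500)
Edges inside S: B-A(d=4)
numerator = 20 * 500 = 10000
denominator = 4 = 4
card(S) = 10000 / 4 = 2500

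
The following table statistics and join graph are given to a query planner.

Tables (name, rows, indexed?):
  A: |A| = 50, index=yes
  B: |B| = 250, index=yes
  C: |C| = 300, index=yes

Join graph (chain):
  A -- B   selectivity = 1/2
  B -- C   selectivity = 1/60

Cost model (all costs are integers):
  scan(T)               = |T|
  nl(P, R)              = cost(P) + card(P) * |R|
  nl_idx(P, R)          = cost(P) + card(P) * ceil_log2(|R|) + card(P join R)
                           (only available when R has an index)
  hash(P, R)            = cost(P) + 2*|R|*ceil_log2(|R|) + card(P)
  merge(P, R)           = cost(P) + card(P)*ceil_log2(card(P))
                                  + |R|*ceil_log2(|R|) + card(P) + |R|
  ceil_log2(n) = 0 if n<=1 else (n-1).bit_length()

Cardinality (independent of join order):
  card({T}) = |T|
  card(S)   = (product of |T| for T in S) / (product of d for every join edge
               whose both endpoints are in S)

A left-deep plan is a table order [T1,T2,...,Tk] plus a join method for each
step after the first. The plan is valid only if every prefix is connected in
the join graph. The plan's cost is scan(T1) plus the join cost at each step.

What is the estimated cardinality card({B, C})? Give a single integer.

Tables in S: B(250), C(300)
Edges inside S: B-C(d=60)
numerator = 250 * 300 = 75000
denominator = 60 = 60
card(S) = 75000 / 60 = 1250

1250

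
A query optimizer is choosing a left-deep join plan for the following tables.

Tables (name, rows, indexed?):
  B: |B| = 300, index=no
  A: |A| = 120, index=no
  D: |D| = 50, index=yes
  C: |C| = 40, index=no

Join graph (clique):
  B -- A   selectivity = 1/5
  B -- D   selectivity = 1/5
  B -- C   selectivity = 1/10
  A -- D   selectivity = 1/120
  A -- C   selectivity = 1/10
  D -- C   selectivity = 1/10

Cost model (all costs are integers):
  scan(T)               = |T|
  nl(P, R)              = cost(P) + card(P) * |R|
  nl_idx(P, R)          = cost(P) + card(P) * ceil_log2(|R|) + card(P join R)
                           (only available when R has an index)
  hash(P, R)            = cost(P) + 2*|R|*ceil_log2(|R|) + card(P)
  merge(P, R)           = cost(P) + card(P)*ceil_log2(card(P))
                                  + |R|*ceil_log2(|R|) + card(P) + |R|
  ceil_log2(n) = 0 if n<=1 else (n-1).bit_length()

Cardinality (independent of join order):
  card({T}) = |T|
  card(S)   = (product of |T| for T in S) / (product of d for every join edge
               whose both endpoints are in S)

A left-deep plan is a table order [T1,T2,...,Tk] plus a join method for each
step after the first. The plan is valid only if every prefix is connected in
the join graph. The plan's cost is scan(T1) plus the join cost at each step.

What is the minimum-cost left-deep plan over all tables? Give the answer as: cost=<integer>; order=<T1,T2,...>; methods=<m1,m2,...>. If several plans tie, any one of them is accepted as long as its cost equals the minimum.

Selinger DP (subsets sized 1..n):
  {B}: scan cost=300, card=300
  {A}: scan cost=120, card=120
  {D}: scan cost=50, card=50
  {C}: scan cost=40, card=40
  {AB}: card=7200; try (A,hash)→2280, (B,merge)→4080, (A,merge)→4260, (B,hash)→5640, (B,nl)→36120, (A,nl)→36300; best=2280 via (A,hash)
  {BD}: card=3000; try (D,hash)→1200, (B,merge)→3400, (D,merge)→3650, (D,nl_idx)→5100, (B,hash)→5500, (B,nl)→15050 …(+1); best=1200 via (D,hash)
  {BC}: card=1200; try (C,hash)→1080, (B,merge)→3320, (C,merge)→3580, (B,hash)→5480, (B,nl)→12040, (C,nl)→12300; best=1080 via (C,hash)
  {AD}: card=50; try (D,hash)→840, (D,nl_idx)→890, (A,merge)→1360, (D,merge)→1430, (A,hash)→1780, (A,nl)→6050 …(+1); best=840 via (D,hash)
  {AC}: card=480; try (C,hash)→720, (A,merge)→1280, (C,merge)→1360, (A,hash)→1760, (A,nl)→4840, (C,nl)→4920; best=720 via (C,hash)
  {CD}: card=200; try (D,nl_idx)→480, (C,hash)→580, (D,merge)→670, (D,hash)→680, (C,merge)→680, (D,nl)→2040 …(+1); best=480 via (D,nl_idx)
  {ABD}: card=600; try (B,merge)→4190, (A,hash)→5880, (B,hash)→6290, (D,hash)→10080, (B,nl)→15840, (A,merge)→41160 …(+4); best=4190 via (B,merge)
  {ABC}: card=2880; try (A,hash)→3960, (B,hash)→6600, (B,merge)→8520, (C,hash)→9960, (A,merge)→16440, (C,merge)→103360 …(+3); best=3960 via (A,hash)
  {BCD}: card=1200; try (D,hash)→2880, (C,hash)→4680, (B,merge)→5280, (B,hash)→6080, (D,nl_idx)→9480, (D,merge)→15830 …(+4); best=2880 via (D,hash)
  {ACD}: card=20; try (C,hash)→1370, (C,merge)→1470, (D,hash)→1800, (A,hash)→2360, (C,nl)→2840, (A,merge)→3240 …(+4); best=1370 via (C,hash)
  {ABCD}: card=24; try (B,merge)→4490, (C,hash)→5270, (A,hash)→5760, (B,hash)→6790, (B,nl)→7370, (D,hash)→7440 …(+7); best=4490 via (B,merge)

cost=4490; order=A,D,C,B; methods=hash,hash,merge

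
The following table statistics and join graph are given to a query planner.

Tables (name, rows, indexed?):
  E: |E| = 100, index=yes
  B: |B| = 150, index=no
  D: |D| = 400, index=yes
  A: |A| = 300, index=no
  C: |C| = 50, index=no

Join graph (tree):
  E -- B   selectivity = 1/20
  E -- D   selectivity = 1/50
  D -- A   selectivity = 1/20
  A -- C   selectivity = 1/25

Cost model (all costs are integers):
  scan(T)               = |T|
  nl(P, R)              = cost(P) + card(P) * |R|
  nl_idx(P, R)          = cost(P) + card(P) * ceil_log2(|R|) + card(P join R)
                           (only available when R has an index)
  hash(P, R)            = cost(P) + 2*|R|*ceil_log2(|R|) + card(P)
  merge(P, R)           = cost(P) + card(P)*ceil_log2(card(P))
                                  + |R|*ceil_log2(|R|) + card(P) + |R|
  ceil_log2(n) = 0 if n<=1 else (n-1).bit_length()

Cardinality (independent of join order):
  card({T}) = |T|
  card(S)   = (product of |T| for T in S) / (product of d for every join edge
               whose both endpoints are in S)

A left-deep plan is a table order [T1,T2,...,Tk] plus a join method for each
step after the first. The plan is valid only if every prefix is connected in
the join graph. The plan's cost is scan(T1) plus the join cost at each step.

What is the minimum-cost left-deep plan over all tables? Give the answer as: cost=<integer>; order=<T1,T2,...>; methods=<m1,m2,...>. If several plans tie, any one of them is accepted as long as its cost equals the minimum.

Selinger DP (subsets sized 1..n):
  {E}: scan cost=100, card=100
  {B}: scan cost=150, card=150
  {D}: scan cost=400, card=400
  {A}: scan cost=300, card=300
  {C}: scan cost=50, card=50
  {BE}: card=750; try (E,hash)→1700, (E,nl_idx)→1950, (B,merge)→2250, (E,merge)→2300, (B,hash)→2600, (B,nl)→15100 …(+1); best=1700 via (E,hash)
  {DE}: card=800; try (D,nl_idx)→1800, (E,hash)→2200, (E,nl_idx)→4000, (D,merge)→4900, (E,merge)→5200, (D,hash)→7400 …(+2); best=1800 via (D,nl_idx)
  {AD}: card=6000; try (A,hash)→6200, (D,merge)→7300, (A,merge)→7400, (D,hash)→7800, (D,nl_idx)→9000, (D,nl)→120300 …(+1); best=6200 via (A,hash)
  {AC}: card=600; try (C,hash)→1200, (A,merge)→3400, (C,merge)→3650, (A,hash)→5500, (A,nl)→15050, (C,nl)→15300; best=1200 via (C,hash)
  {BDE}: card=6000; try (B,hash)→5000, (D,hash)→9650, (B,merge)→11950, (D,merge)→13950, (D,nl_idx)→14450, (B,nl)→121800 …(+1); best=5000 via (B,hash)
  {ADE}: card=12000; try (A,hash)→8000, (E,hash)→13600, (A,merge)→13600, (E,nl_idx)→60200, (E,merge)→91000, (A,nl)→241800 …(+1); best=8000 via (A,hash)
  {ACD}: card=12000; try (D,hash)→9000, (D,merge)→11800, (C,hash)→12800, (D,nl_idx)→18600, (C,merge)→90550, (D,nl)→241200 …(+1); best=9000 via (D,hash)
  {ABDE}: card=90000; try (A,hash)→16400, (B,hash)→22400, (A,merge)→92000, (B,merge)→189350, (A,nl)→1805000, (B,nl)→1808000; best=16400 via (A,hash)
  {ACDE}: card=24000; try (C,hash)→20600, (E,hash)→22400, (E,nl_idx)→117000, (C,merge)→188350, (E,merge)→189800, (C,nl)→608000 …(+1); best=20600 via (C,hash)
  {ABCDE}: card=180000; try (B,hash)→47000, (C,hash)→107000, (B,merge)→405950, (C,merge)→1636750, (B,nl)→3620600, (C,nl)→4516400; best=47000 via (B,hash)

cost=47000; order=E,D,A,C,B; methods=nl_idx,hash,hash,hash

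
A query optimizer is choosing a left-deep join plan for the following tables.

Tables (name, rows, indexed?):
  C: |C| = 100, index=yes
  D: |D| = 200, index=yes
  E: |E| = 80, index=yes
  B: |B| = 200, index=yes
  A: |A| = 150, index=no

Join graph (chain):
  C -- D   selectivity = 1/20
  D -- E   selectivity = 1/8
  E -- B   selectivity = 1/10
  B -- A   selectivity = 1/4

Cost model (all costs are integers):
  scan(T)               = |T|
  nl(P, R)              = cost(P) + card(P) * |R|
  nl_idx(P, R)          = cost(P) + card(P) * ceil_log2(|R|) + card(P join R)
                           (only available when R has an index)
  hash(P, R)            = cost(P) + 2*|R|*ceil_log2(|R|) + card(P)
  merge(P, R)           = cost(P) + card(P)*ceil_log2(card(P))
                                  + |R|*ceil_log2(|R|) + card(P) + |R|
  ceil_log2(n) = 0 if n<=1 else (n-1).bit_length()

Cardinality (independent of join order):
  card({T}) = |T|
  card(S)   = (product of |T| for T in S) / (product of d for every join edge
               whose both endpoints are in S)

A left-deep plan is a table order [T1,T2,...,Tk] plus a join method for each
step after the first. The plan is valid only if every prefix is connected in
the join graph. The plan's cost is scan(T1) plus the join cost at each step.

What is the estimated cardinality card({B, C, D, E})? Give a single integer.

Tables in S: B(200), C(100), D(200), E(80)
Edges inside S: C-D(d=20), D-E(d=8), E-B(d=10)
numerator = 200 * 100 * 200 * 80 = 320000000
denominator = 20 * 8 * 10 = 1600
card(S) = 320000000 / 1600 = 200000

200000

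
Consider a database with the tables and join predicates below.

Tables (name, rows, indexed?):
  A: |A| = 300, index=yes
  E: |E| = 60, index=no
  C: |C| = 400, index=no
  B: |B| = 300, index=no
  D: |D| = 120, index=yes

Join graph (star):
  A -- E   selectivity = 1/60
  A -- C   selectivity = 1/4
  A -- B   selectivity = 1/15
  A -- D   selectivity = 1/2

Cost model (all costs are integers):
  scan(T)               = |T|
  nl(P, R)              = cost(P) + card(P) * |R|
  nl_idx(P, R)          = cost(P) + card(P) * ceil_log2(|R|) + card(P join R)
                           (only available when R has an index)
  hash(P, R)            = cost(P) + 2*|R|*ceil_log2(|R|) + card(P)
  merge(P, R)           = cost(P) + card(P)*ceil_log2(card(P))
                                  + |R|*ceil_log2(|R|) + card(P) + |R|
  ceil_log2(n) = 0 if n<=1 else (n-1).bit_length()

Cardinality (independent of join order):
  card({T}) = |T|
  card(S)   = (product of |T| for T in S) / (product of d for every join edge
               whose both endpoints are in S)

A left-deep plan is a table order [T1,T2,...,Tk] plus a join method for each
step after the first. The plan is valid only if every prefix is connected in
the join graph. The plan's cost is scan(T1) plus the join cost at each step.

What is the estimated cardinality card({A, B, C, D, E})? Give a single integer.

Tables in S: A(300), B(300), C(400), D(120), E(60)
Edges inside S: A-E(d=60), A-C(d=4), A-B(d=15), A-D(d=2)
numerator = 300 * 300 * 400 * 120 * 60 = 259200000000
denominator = 60 * 4 * 15 * 2 = 7200
card(S) = 259200000000 / 7200 = 36000000

36000000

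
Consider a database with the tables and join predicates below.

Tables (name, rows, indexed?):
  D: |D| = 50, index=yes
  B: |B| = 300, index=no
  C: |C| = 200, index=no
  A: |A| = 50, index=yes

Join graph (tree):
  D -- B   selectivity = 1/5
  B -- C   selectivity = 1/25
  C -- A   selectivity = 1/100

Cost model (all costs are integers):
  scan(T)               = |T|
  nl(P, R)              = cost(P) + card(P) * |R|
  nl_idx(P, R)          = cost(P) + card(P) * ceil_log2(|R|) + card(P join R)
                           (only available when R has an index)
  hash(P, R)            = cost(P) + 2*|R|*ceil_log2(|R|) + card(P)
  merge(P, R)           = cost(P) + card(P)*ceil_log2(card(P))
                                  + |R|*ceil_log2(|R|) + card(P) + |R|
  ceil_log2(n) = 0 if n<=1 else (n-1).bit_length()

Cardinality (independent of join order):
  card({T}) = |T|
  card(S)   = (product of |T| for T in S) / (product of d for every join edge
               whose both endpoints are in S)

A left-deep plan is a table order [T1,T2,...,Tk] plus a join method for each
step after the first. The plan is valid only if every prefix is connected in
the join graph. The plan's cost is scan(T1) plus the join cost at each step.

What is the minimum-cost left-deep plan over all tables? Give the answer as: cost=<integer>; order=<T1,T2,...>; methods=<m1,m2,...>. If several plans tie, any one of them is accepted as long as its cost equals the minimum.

Selinger DP (subsets sized 1..n):
  {D}: scan cost=50, card=50
  {B}: scan cost=300, card=300
  {C}: scan cost=200, card=200
  {A}: scan cost=50, card=50
  {BD}: card=3000; try (D,hash)→1200, (B,merge)→3400, (D,merge)→3650, (D,nl_idx)→5100, (B,hash)→5500, (B,nl)→15050 …(+1); best=1200 via (D,hash)
  {BC}: card=2400; try (C,hash)→3800, (B,merge)→5000, (C,merge)→5100, (B,hash)→5800, (B,nl)→60200, (C,nl)→60300; best=3800 via (C,hash)
  {AC}: card=100; try (A,hash)→1000, (A,nl_idx)→1500, (C,merge)→2200, (A,merge)→2350, (C,hash)→3300, (C,nl)→10050 …(+1); best=1000 via (A,hash)
  {BCD}: card=24000; try (D,hash)→6800, (C,hash)→7400, (D,merge)→35350, (C,merge)→42000, (D,nl_idx)→42200, (D,nl)→123800 …(+1); best=6800 via (D,hash)
  {ABC}: card=1200; try (B,merge)→4800, (B,hash)→6500, (A,hash)→6800, (A,nl_idx)→19400, (B,nl)→31000, (A,merge)→35350 …(+1); best=4800 via (B,merge)
  {ABCD}: card=12000; try (D,hash)→6600, (D,merge)→19550, (D,nl_idx)→24000, (A,hash)→31400, (D,nl)→64800, (A,nl_idx)→162800 …(+2); best=6600 via (D,hash)

cost=6600; order=C,A,B,D; methods=hash,merge,hash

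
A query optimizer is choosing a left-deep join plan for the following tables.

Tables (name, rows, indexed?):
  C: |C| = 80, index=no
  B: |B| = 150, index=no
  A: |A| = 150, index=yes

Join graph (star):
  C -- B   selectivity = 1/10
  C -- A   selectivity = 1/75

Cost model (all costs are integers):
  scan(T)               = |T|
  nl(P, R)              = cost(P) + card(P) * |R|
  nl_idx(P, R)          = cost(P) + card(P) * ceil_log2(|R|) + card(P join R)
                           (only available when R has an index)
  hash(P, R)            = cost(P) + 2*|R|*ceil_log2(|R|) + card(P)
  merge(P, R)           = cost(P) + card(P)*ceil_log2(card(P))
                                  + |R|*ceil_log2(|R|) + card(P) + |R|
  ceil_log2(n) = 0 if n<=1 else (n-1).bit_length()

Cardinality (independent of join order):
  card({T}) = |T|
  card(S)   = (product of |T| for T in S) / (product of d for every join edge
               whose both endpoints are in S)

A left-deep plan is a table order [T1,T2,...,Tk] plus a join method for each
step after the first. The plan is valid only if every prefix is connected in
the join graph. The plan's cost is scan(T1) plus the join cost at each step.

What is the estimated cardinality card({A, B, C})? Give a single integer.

Tables in S: A(150), B(150), C(80)
Edges inside S: C-B(d=10), C-A(d=75)
numerator = 150 * 150 * 80 = 1800000
denominator = 10 * 75 = 750
card(S) = 1800000 / 750 = 2400

2400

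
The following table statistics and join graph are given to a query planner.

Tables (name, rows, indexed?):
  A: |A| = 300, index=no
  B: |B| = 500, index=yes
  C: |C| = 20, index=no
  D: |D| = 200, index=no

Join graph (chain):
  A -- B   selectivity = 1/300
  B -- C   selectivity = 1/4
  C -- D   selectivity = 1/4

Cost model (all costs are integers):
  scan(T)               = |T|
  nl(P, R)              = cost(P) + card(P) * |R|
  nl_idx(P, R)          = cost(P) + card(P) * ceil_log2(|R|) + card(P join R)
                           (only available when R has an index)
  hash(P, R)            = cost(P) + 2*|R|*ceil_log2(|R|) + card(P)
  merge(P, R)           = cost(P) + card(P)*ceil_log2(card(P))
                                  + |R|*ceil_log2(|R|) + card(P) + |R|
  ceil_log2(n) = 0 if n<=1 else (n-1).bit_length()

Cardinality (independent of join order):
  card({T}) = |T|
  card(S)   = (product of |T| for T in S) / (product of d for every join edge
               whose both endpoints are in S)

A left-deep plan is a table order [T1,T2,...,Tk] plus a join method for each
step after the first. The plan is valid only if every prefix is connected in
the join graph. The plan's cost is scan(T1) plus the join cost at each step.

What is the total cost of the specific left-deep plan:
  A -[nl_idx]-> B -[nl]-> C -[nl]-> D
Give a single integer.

513500

step 1: scan A: cost=300, card=300
step 2: join B via nl_idx
    card(P join B) = 300*500/(300) = 500
    cost = 300 + 300*9 + 500 = 3500
step 3: join C via nl
    card(P join C) = 500*20/(4) = 2500
    cost = 3500 + 500*20 = 13500
step 4: join D via nl
    card(P join D) = 2500*200/(4) = 125000
    cost = 13500 + 2500*200 = 513500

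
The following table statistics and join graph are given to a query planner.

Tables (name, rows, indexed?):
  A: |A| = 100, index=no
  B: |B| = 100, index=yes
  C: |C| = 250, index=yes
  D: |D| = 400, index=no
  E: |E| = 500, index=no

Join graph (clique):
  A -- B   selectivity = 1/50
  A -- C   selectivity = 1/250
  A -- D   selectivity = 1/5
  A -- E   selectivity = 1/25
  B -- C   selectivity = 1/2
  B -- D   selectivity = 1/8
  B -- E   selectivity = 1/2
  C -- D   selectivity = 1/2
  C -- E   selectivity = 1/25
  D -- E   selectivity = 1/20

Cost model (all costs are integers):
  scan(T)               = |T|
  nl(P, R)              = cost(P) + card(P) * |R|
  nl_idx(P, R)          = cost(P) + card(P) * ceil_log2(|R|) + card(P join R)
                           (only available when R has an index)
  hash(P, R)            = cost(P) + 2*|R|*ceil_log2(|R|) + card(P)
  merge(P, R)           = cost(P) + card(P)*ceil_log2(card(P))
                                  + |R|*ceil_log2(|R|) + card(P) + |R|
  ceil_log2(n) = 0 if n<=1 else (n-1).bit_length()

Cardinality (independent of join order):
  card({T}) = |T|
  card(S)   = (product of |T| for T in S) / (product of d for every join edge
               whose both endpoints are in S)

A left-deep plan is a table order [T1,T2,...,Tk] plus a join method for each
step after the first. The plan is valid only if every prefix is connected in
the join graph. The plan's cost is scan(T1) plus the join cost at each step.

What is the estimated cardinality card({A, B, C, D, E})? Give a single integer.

Tables in S: A(100), B(100), C(250), D(400), E(500)
Edges inside S: A-B(d=50), A-C(d=250), A-D(d=5), A-E(d=25), B-C(d=2), B-D(d=8), B-E(d=2), C-D(d=2), C-E(d=25), D-E(d=20)
numerator = 100 * 100 * 250 * 400 * 500 = 500000000000
denominator = 50 * 250 * 5 * 25 * 2 * 8 * 2 * 2 * 25 * 20 = 50000000000
card(S) = 500000000000 / 50000000000 = 10

10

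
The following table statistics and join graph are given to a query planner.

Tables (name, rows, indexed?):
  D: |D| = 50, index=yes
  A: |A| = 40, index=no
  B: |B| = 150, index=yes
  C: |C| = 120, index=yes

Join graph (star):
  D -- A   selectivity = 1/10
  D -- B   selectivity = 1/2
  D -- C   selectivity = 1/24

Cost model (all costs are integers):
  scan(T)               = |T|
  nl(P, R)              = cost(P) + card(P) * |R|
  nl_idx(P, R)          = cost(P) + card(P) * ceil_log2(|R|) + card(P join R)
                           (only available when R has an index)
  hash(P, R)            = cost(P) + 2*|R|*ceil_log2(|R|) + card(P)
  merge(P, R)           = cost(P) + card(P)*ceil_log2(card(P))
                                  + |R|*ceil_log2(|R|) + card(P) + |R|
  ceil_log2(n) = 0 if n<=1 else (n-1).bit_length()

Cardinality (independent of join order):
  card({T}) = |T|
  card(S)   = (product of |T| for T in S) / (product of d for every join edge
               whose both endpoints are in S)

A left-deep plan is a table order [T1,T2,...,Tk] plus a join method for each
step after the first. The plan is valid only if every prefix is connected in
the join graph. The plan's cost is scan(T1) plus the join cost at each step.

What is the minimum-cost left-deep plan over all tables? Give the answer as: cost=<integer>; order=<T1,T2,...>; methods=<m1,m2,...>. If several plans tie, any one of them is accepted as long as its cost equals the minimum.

Selinger DP (subsets sized 1..n):
  {D}: scan cost=50, card=50
  {A}: scan cost=40, card=40
  {B}: scan cost=150, card=150
  {C}: scan cost=120, card=120
  {AD}: card=200; try (D,nl_idx)→480, (A,hash)→580, (D,merge)→670, (D,hash)→680, (A,merge)→680, (D,nl)→2040 …(+1); best=480 via (D,nl_idx)
  {BD}: card=3750; try (D,hash)→900, (B,merge)→1750, (D,merge)→1850, (B,hash)→2500, (B,nl_idx)→4200, (D,nl_idx)→4800 …(+2); best=900 via (D,hash)
  {CD}: card=250; try (C,nl_idx)→650, (D,hash)→840, (D,nl_idx)→1090, (C,merge)→1360, (D,merge)→1430, (C,hash)→1780 …(+2); best=650 via (C,nl_idx)
  {ABD}: card=15000; try (B,hash)→3080, (B,merge)→3630, (A,hash)→5130, (B,nl_idx)→17080, (B,nl)→30480, (A,merge)→49930 …(+1); best=3080 via (B,hash)
  {ACD}: card=1000; try (A,hash)→1380, (C,hash)→2360, (C,nl_idx)→2880, (A,merge)→3180, (C,merge)→3240, (A,nl)→10650 …(+1); best=1380 via (A,hash)
  {BCD}: card=18750; try (B,hash)→3300, (B,merge)→4250, (C,hash)→6330, (B,nl_idx)→21400, (B,nl)→38150, (C,nl_idx)→45900 …(+2); best=3300 via (B,hash)
  {ABCD}: card=75000; try (B,hash)→4780, (B,merge)→13730, (C,hash)→19760, (A,hash)→22530, (B,nl_idx)→84380, (B,nl)→151380 …(+5); best=4780 via (B,hash)

cost=4780; order=D,C,A,B; methods=nl_idx,hash,hash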